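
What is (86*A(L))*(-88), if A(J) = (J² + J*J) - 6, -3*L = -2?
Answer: 348128/9 ≈ 38681.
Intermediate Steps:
L = ⅔ (L = -⅓*(-2) = ⅔ ≈ 0.66667)
A(J) = -6 + 2*J² (A(J) = (J² + J²) - 6 = 2*J² - 6 = -6 + 2*J²)
(86*A(L))*(-88) = (86*(-6 + 2*(⅔)²))*(-88) = (86*(-6 + 2*(4/9)))*(-88) = (86*(-6 + 8/9))*(-88) = (86*(-46/9))*(-88) = -3956/9*(-88) = 348128/9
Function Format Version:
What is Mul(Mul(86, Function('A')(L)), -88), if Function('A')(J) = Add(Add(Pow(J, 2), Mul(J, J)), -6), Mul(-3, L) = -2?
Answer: Rational(348128, 9) ≈ 38681.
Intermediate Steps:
L = Rational(2, 3) (L = Mul(Rational(-1, 3), -2) = Rational(2, 3) ≈ 0.66667)
Function('A')(J) = Add(-6, Mul(2, Pow(J, 2))) (Function('A')(J) = Add(Add(Pow(J, 2), Pow(J, 2)), -6) = Add(Mul(2, Pow(J, 2)), -6) = Add(-6, Mul(2, Pow(J, 2))))
Mul(Mul(86, Function('A')(L)), -88) = Mul(Mul(86, Add(-6, Mul(2, Pow(Rational(2, 3), 2)))), -88) = Mul(Mul(86, Add(-6, Mul(2, Rational(4, 9)))), -88) = Mul(Mul(86, Add(-6, Rational(8, 9))), -88) = Mul(Mul(86, Rational(-46, 9)), -88) = Mul(Rational(-3956, 9), -88) = Rational(348128, 9)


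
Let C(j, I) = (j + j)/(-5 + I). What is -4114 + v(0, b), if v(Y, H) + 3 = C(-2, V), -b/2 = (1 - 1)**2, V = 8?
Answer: -12355/3 ≈ -4118.3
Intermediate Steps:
b = 0 (b = -2*(1 - 1)**2 = -2*0**2 = -2*0 = 0)
C(j, I) = 2*j/(-5 + I) (C(j, I) = (2*j)/(-5 + I) = 2*j/(-5 + I))
v(Y, H) = -13/3 (v(Y, H) = -3 + 2*(-2)/(-5 + 8) = -3 + 2*(-2)/3 = -3 + 2*(-2)*(1/3) = -3 - 4/3 = -13/3)
-4114 + v(0, b) = -4114 - 13/3 = -12355/3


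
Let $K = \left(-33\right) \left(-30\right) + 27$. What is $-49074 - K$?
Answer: $-50091$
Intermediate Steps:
$K = 1017$ ($K = 990 + 27 = 1017$)
$-49074 - K = -49074 - 1017 = -50091$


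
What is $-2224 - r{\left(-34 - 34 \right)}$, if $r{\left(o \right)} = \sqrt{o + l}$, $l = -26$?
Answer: $-2224 - i \sqrt{94} \approx -2224.0 - 9.6954 i$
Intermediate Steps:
$r{\left(o \right)} = \sqrt{-26 + o}$ ($r{\left(o \right)} = \sqrt{o - 26} = \sqrt{-26 + o}$)
$-2224 - r{\left(-34 - 34 \right)} = -2224 - \sqrt{-26 - 68} = -2224 - \sqrt{-94} = -2224 - i \sqrt{94}$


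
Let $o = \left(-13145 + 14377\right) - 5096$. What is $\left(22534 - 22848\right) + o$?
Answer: $-4178$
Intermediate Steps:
$o = -3864$ ($o = 1232 - 5096 = -3864$)
$\left(22534 - 22848\right) + o = \left(22534 - 22848\right) - 3864 = -314 - 3864 = -4178$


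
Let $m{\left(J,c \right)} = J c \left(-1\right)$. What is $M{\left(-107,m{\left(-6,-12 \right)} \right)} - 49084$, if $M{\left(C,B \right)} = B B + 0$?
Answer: $-43900$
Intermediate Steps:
$m{\left(J,c \right)} = - J c$
$M{\left(C,B \right)} = B^{2}$ ($M{\left(C,B \right)} = B^{2} + 0 = B^{2}$)
$M{\left(-107,m{\left(-6,-12 \right)} \right)} - 49084 = \left(\left(-1\right) \left(-6\right) \left(-12\right)\right)^{2} - 49084 = \left(-72\right)^{2} - 49084 = 5184 - 49084 = -43900$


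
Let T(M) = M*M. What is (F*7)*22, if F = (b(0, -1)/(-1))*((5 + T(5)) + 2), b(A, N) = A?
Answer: 0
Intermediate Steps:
T(M) = M²
F = 0 (F = (0/(-1))*((5 + 5²) + 2) = (-1*0)*((5 + 25) + 2) = 0*(30 + 2) = 0*32 = 0)
(F*7)*22 = (0*7)*22 = 0*22 = 0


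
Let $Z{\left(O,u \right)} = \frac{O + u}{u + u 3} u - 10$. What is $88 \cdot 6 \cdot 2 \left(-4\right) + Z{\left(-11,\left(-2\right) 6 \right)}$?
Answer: $- \frac{16959}{4} \approx -4239.8$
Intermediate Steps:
$Z{\left(O,u \right)} = -10 + \frac{O}{4} + \frac{u}{4}$ ($Z{\left(O,u \right)} = \frac{O + u}{u + 3 u} u - 10 = \frac{O + u}{4 u} u - 10 = \left(\frac{O}{4} + \frac{u}{4}\right) - 10 = -10 + \frac{O}{4} + \frac{u}{4}$)
$88 \cdot 6 \cdot 2 \left(-4\right) + Z{\left(-11,\left(-2\right) 6 \right)} = 88 \cdot 6 \cdot 2 \left(-4\right) + \left(-10 + \frac{1}{4} \left(-11\right) + \frac{\left(-2\right) 6}{4}\right) = 88 \cdot 12 \left(-4\right) - \frac{63}{4} = 88 \left(-48\right) - \frac{63}{4} = -4224 - \frac{63}{4} = - \frac{16959}{4}$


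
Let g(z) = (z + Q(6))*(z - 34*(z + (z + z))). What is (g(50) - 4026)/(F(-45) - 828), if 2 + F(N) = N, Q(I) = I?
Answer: 286826/875 ≈ 327.80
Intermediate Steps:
F(N) = -2 + N
g(z) = -101*z*(6 + z) (g(z) = (z + 6)*(z - 34*(z + (z + z))) = (6 + z)*(z - 34*(z + 2*z)) = (6 + z)*(z - 102*z) = (6 + z)*(-101*z) = -101*z*(6 + z))
(g(50) - 4026)/(F(-45) - 828) = (-101*50*(6 + 50) - 4026)/((-2 - 45) - 828) = (-101*50*56 - 4026)/(-47 - 828) = (-282800 - 4026)/(-875) = -286826*(-1/875) = 286826/875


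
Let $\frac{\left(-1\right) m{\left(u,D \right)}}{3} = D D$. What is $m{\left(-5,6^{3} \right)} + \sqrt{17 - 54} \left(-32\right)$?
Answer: $-139968 - 32 i \sqrt{37} \approx -1.3997 \cdot 10^{5} - 194.65 i$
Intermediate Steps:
$m{\left(u,D \right)} = - 3 D^{2}$ ($m{\left(u,D \right)} = - 3 D D = - 3 D^{2}$)
$m{\left(-5,6^{3} \right)} + \sqrt{17 - 54} \left(-32\right) = - 3 \left(6^{3}\right)^{2} + \sqrt{17 - 54} \left(-32\right) = - 3 \cdot 216^{2} + \sqrt{-37} \left(-32\right) = \left(-3\right) 46656 + i \sqrt{37} \left(-32\right) = -139968 - 32 i \sqrt{37}$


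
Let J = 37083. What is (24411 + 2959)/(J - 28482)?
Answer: 27370/8601 ≈ 3.1822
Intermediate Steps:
(24411 + 2959)/(J - 28482) = (24411 + 2959)/(37083 - 28482) = 27370/8601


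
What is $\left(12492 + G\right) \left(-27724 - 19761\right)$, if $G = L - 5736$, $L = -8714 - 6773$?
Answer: $414591535$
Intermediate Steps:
$L = -15487$ ($L = -8714 - 6773 = -15487$)
$G = -21223$ ($G = -15487 - 5736 = -21223$)
$\left(12492 + G\right) \left(-27724 - 19761\right) = \left(12492 - 21223\right) \left(-27724 - 19761\right) = \left(-8731\right) \left(-47485\right) = 414591535$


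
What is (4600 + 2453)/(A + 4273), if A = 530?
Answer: 2351/1601 ≈ 1.4685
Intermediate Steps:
(4600 + 2453)/(A + 4273) = (4600 + 2453)/(530 + 4273) = 7053/4803 = 7053*(1/4803) = 2351/1601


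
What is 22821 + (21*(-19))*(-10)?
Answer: 26811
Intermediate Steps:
22821 + (21*(-19))*(-10) = 22821 - 399*(-10) = 22821 + 3990 = 26811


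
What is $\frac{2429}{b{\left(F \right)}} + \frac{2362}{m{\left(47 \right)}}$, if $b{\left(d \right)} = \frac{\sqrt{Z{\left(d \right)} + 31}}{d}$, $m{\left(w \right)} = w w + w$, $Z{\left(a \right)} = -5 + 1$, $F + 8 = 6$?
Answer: $\frac{1181}{1128} - \frac{4858 \sqrt{3}}{9} \approx -933.88$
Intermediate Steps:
$F = -2$ ($F = -8 + 6 = -2$)
$Z{\left(a \right)} = -4$
$m{\left(w \right)} = w + w^{2}$ ($m{\left(w \right)} = w^{2} + w = w + w^{2}$)
$b{\left(d \right)} = \frac{3 \sqrt{3}}{d}$ ($b{\left(d \right)} = \frac{\sqrt{-4 + 31}}{d} = \frac{\sqrt{27}}{d} = \frac{3 \sqrt{3}}{d}$)
$\frac{2429}{b{\left(F \right)}} + \frac{2362}{m{\left(47 \right)}} = \frac{2429}{3 \sqrt{3} \frac{1}{-2}} + \frac{2362}{47 \left(1 + 47\right)} = \frac{2429}{3 \sqrt{3} \left(- \frac{1}{2}\right)} + \frac{2362}{47 \cdot 48} = \frac{2429}{\left(- \frac{3}{2}\right) \sqrt{3}} + \frac{2362}{2256} = 2429 \left(- \frac{2 \sqrt{3}}{9}\right) + 2362 \cdot \frac{1}{2256} = - \frac{4858 \sqrt{3}}{9} + \frac{1181}{1128} = \frac{1181}{1128} - \frac{4858 \sqrt{3}}{9}$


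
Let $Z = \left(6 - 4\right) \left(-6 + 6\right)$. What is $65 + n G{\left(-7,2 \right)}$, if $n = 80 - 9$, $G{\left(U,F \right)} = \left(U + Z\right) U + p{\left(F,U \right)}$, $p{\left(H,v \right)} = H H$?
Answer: $3828$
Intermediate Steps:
$Z = 0$ ($Z = 2 \cdot 0 = 0$)
$p{\left(H,v \right)} = H^{2}$
$G{\left(U,F \right)} = F^{2} + U^{2}$ ($G{\left(U,F \right)} = \left(U + 0\right) U + F^{2} = U U + F^{2} = U^{2} + F^{2} = F^{2} + U^{2}$)
$n = 71$ ($n = 80 - 9 = 71$)
$65 + n G{\left(-7,2 \right)} = 65 + 71 \left(2^{2} + \left(-7\right)^{2}\right) = 65 + 71 \left(4 + 49\right) = 65 + 71 \cdot 53 = 65 + 3763 = 3828$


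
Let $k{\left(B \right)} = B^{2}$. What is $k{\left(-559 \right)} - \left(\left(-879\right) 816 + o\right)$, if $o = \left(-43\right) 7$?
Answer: $1030046$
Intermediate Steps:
$o = -301$
$k{\left(-559 \right)} - \left(\left(-879\right) 816 + o\right) = \left(-559\right)^{2} - \left(\left(-879\right) 816 - 301\right) = 312481 - \left(-717264 - 301\right) = 312481 - -717565 = 312481 + 717565 = 1030046$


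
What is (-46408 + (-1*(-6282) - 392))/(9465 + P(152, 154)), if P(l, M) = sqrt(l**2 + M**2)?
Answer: -76700574/17907881 + 81036*sqrt(11705)/89539405 ≈ -4.1852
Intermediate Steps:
P(l, M) = sqrt(M**2 + l**2)
(-46408 + (-1*(-6282) - 392))/(9465 + P(152, 154)) = (-46408 + (-1*(-6282) - 392))/(9465 + sqrt(154**2 + 152**2)) = (-46408 + (6282 - 392))/(9465 + sqrt(23716 + 23104)) = (-46408 + 5890)/(9465 + sqrt(46820)) = -40518/(9465 + 2*sqrt(11705))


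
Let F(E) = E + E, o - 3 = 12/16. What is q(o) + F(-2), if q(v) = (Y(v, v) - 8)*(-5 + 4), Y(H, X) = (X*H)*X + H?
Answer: -3359/64 ≈ -52.484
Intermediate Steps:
o = 15/4 (o = 3 + 12/16 = 3 + 12*(1/16) = 3 + ¾ = 15/4 ≈ 3.7500)
F(E) = 2*E
Y(H, X) = H + H*X² (Y(H, X) = (H*X)*X + H = H*X² + H = H + H*X²)
q(v) = 8 - v*(1 + v²) (q(v) = (v*(1 + v²) - 8)*(-5 + 4) = (-8 + v*(1 + v²))*(-1) = 8 - v*(1 + v²))
q(o) + F(-2) = (8 - 1*15/4 - (15/4)³) + 2*(-2) = (8 - 15/4 - 1*3375/64) - 4 = (8 - 15/4 - 3375/64) - 4 = -3103/64 - 4 = -3359/64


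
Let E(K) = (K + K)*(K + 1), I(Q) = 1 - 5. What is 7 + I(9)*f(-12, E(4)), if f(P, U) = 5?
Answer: -13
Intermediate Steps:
I(Q) = -4
E(K) = 2*K*(1 + K) (E(K) = (2*K)*(1 + K) = 2*K*(1 + K))
7 + I(9)*f(-12, E(4)) = 7 - 4*5 = 7 - 20 = -13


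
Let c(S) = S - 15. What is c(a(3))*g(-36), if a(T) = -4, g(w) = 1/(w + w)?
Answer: 19/72 ≈ 0.26389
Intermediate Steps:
g(w) = 1/(2*w)
c(S) = -15 + S
c(a(3))*g(-36) = (-15 - 4)*((½)/(-36)) = -19*(-1)/(2*36) = -19*(-1/72) = 19/72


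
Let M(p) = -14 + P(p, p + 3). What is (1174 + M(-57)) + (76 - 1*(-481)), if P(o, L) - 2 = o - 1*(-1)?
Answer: 1663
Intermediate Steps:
P(o, L) = 3 + o (P(o, L) = 2 + (o - 1*(-1)) = 2 + (o + 1) = 2 + (1 + o) = 3 + o)
M(p) = -11 + p (M(p) = -14 + (3 + p) = -11 + p)
(1174 + M(-57)) + (76 - 1*(-481)) = (1174 + (-11 - 57)) + (76 - 1*(-481)) = (1174 - 68) + (76 + 481) = 1106 + 557 = 1663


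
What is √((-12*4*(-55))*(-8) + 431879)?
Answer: √410759 ≈ 640.90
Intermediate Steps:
√((-12*4*(-55))*(-8) + 431879) = √(-48*(-55)*(-8) + 431879) = √(2640*(-8) + 431879) = √(-21120 + 431879) = √410759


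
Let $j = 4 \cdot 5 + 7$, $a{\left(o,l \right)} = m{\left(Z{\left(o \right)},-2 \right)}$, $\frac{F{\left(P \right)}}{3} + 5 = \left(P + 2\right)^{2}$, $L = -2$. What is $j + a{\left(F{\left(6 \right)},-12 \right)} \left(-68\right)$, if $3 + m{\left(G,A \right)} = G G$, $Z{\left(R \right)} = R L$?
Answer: $-8521257$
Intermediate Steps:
$F{\left(P \right)} = -15 + 3 \left(2 + P\right)^{2}$ ($F{\left(P \right)} = -15 + 3 \left(P + 2\right)^{2} = -15 + 3 \left(2 + P\right)^{2}$)
$Z{\left(R \right)} = - 2 R$ ($Z{\left(R \right)} = R \left(-2\right) = - 2 R$)
$m{\left(G,A \right)} = -3 + G^{2}$ ($m{\left(G,A \right)} = -3 + G G = -3 + G^{2}$)
$a{\left(o,l \right)} = -3 + 4 o^{2}$ ($a{\left(o,l \right)} = -3 + \left(- 2 o\right)^{2} = -3 + 4 o^{2}$)
$j = 27$ ($j = 20 + 7 = 27$)
$j + a{\left(F{\left(6 \right)},-12 \right)} \left(-68\right) = 27 + \left(-3 + 4 \left(-15 + 3 \left(2 + 6\right)^{2}\right)^{2}\right) \left(-68\right) = 27 + \left(-3 + 4 \left(-15 + 3 \cdot 8^{2}\right)^{2}\right) \left(-68\right) = 27 + \left(-3 + 4 \left(-15 + 3 \cdot 64\right)^{2}\right) \left(-68\right) = 27 + \left(-3 + 4 \left(-15 + 192\right)^{2}\right) \left(-68\right) = 27 + \left(-3 + 4 \cdot 177^{2}\right) \left(-68\right) = 27 + \left(-3 + 4 \cdot 31329\right) \left(-68\right) = 27 + \left(-3 + 125316\right) \left(-68\right) = 27 + 125313 \left(-68\right) = 27 - 8521284 = -8521257$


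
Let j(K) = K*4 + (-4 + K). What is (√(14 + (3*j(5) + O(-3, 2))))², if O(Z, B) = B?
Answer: 79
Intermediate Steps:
j(K) = -4 + 5*K (j(K) = 4*K + (-4 + K) = -4 + 5*K)
(√(14 + (3*j(5) + O(-3, 2))))² = (√(14 + (3*(-4 + 5*5) + 2)))² = (√(14 + (3*(-4 + 25) + 2)))² = (√(14 + (3*21 + 2)))² = (√(14 + (63 + 2)))² = (√(14 + 65))² = (√79)² = 79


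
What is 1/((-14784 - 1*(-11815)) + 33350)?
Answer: 1/30381 ≈ 3.2915e-5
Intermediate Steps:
1/((-14784 - 1*(-11815)) + 33350) = 1/((-14784 + 11815) + 33350) = 1/(-2969 + 33350) = 1/30381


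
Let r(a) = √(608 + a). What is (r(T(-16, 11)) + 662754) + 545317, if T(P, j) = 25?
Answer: 1208071 + √633 ≈ 1.2081e+6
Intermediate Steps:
(r(T(-16, 11)) + 662754) + 545317 = (√(608 + 25) + 662754) + 545317 = (√633 + 662754) + 545317 = (662754 + √633) + 545317 = 1208071 + √633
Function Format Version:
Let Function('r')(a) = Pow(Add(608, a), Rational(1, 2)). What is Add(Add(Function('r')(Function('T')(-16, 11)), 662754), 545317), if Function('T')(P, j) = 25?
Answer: Add(1208071, Pow(633, Rational(1, 2))) ≈ 1.2081e+6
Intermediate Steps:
Add(Add(Function('r')(Function('T')(-16, 11)), 662754), 545317) = Add(Add(Pow(Add(608, 25), Rational(1, 2)), 662754), 545317) = Add(Add(Pow(633, Rational(1, 2)), 662754), 545317) = Add(Add(662754, Pow(633, Rational(1, 2))), 545317) = Add(1208071, Pow(633, Rational(1, 2)))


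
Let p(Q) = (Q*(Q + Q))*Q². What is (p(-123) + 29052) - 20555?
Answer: 457781779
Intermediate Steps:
p(Q) = 2*Q⁴ (p(Q) = (Q*(2*Q))*Q² = (2*Q²)*Q² = 2*Q⁴)
(p(-123) + 29052) - 20555 = (2*(-123)⁴ + 29052) - 20555 = (2*228886641 + 29052) - 20555 = (457773282 + 29052) - 20555 = 457802334 - 20555 = 457781779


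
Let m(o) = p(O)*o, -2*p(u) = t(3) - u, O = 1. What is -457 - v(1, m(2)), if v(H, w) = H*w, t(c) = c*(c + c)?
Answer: -440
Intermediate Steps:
t(c) = 2*c² (t(c) = c*(2*c) = 2*c²)
p(u) = -9 + u/2 (p(u) = -(2*3² - u)/2 = -(2*9 - u)/2 = -(18 - u)/2 = -9 + u/2)
m(o) = -17*o/2 (m(o) = (-9 + (½)*1)*o = (-9 + ½)*o = -17*o/2)
-457 - v(1, m(2)) = -457 - (-17/2*2) = -457 - (-17) = -457 - 1*(-17) = -457 + 17 = -440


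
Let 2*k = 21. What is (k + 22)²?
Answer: 4225/4 ≈ 1056.3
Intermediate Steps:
k = 21/2 (k = (½)*21 = 21/2 ≈ 10.500)
(k + 22)² = (21/2 + 22)² = (65/2)² = 4225/4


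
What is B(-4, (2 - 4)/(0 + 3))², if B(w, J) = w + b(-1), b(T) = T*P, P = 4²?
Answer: 400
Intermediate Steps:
P = 16
b(T) = 16*T (b(T) = T*16 = 16*T)
B(w, J) = -16 + w (B(w, J) = w + 16*(-1) = w - 16 = -16 + w)
B(-4, (2 - 4)/(0 + 3))² = (-16 - 4)² = (-20)² = 400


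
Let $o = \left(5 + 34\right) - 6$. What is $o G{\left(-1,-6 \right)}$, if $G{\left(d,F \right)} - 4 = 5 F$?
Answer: $-858$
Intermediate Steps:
$G{\left(d,F \right)} = 4 + 5 F$
$o = 33$ ($o = 39 - 6 = 33$)
$o G{\left(-1,-6 \right)} = 33 \left(4 + 5 \left(-6\right)\right) = 33 \left(4 - 30\right) = 33 \left(-26\right) = -858$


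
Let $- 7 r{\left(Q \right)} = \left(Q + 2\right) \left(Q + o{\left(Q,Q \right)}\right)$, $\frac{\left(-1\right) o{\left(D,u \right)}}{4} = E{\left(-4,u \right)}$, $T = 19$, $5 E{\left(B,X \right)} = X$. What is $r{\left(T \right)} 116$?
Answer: $- \frac{6612}{5} \approx -1322.4$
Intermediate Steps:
$E{\left(B,X \right)} = \frac{X}{5}$
$o{\left(D,u \right)} = - \frac{4 u}{5}$ ($o{\left(D,u \right)} = - 4 \frac{u}{5} = - \frac{4 u}{5}$)
$r{\left(Q \right)} = - \frac{Q \left(2 + Q\right)}{35}$ ($r{\left(Q \right)} = - \frac{\left(Q + 2\right) \left(Q - \frac{4 Q}{5}\right)}{7} = - \frac{\left(2 + Q\right) \frac{Q}{5}}{7} = - \frac{\frac{1}{5} Q \left(2 + Q\right)}{7} = - \frac{Q \left(2 + Q\right)}{35}$)
$r{\left(T \right)} 116 = \frac{1}{35} \cdot 19 \left(-2 - 19\right) 116 = \frac{1}{35} \cdot 19 \left(-21\right) 116 = \left(- \frac{57}{5}\right) 116 = - \frac{6612}{5}$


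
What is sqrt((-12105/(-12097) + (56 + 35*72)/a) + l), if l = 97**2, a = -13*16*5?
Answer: 3*sqrt(646271326873185)/786305 ≈ 96.992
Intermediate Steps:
a = -1040 (a = -208*5 = -1040)
l = 9409
sqrt((-12105/(-12097) + (56 + 35*72)/a) + l) = sqrt((-12105/(-12097) + (56 + 35*72)/(-1040)) + 9409) = sqrt((-12105*(-1/12097) + (56 + 2520)*(-1/1040)) + 9409) = sqrt((12105/12097 + 2576*(-1/1040)) + 9409) = sqrt((12105/12097 - 161/65) + 9409) = sqrt(-1160792/786305 + 9409) = sqrt(7397182953/786305) = 3*sqrt(646271326873185)/786305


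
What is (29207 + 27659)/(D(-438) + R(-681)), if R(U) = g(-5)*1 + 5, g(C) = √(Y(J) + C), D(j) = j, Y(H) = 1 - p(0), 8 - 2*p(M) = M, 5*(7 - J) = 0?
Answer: -24622978/187497 - 113732*I*√2/187497 ≈ -131.32 - 0.85783*I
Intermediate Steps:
J = 7 (J = 7 - ⅕*0 = 7 + 0 = 7)
p(M) = 4 - M/2
Y(H) = -3 (Y(H) = 1 - (4 - ½*0) = 1 - (4 + 0) = 1 - 1*4 = 1 - 4 = -3)
g(C) = √(-3 + C)
R(U) = 5 + 2*I*√2 (R(U) = √(-3 - 5)*1 + 5 = √(-8)*1 + 5 = (2*I*√2)*1 + 5 = 2*I*√2 + 5 = 5 + 2*I*√2)
(29207 + 27659)/(D(-438) + R(-681)) = (29207 + 27659)/(-438 + (5 + 2*I*√2)) = 56866/(-433 + 2*I*√2)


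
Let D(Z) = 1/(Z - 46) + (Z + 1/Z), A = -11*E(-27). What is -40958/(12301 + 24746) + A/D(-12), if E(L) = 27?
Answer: 3656555594/156004917 ≈ 23.439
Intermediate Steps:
A = -297 (A = -11*27 = -297)
D(Z) = Z + 1/Z + 1/(-46 + Z) (D(Z) = 1/(-46 + Z) + (Z + 1/Z) = Z + 1/Z + 1/(-46 + Z))
-40958/(12301 + 24746) + A/D(-12) = -40958/(12301 + 24746) - 297*(-12*(-46 - 12)/(-46 + (-12)³ - 46*(-12)² + 2*(-12))) = -40958/37047 - 297*696/(-46 - 1728 - 46*144 - 24) = -40958*1/37047 - 297*696/(-46 - 1728 - 6624 - 24) = -40958/37047 - 297/((-1/12*(-1/58)*(-8422))) = -40958/37047 - 297/(-4211/348) = -40958/37047 - 297*(-348/4211) = -40958/37047 + 103356/4211 = 3656555594/156004917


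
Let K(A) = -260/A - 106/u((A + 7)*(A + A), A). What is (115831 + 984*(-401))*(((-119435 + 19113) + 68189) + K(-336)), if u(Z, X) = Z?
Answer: 990137587193345/110544 ≈ 8.9570e+9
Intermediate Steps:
K(A) = -260/A - 53/(A*(7 + A)) (K(A) = -260/A - 106*1/((A + 7)*(A + A)) = -260/A - 106*1/(2*A*(7 + A)) = -260/A - 53/(A*(7 + A)))
(115831 + 984*(-401))*(((-119435 + 19113) + 68189) + K(-336)) = (115831 + 984*(-401))*(((-119435 + 19113) + 68189) + (-1873 - 260*(-336))/((-336)*(7 - 336))) = (115831 - 394584)*((-100322 + 68189) - 1/336*(-1873 + 87360)/(-329)) = -278753*(-32133 - 1/336*(-1/329)*85487) = -278753*(-32133 + 85487/110544) = -278753*(-3552024865/110544) = 990137587193345/110544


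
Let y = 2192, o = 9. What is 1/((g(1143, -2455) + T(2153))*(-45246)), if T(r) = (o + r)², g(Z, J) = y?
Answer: -1/211590023256 ≈ -4.7261e-12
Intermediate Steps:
g(Z, J) = 2192
T(r) = (9 + r)²
1/((g(1143, -2455) + T(2153))*(-45246)) = 1/((2192 + (9 + 2153)²)*(-45246)) = -1/45246/(2192 + 2162²) = -1/45246/(2192 + 4674244) = -1/45246/4676436 = (1/4676436)*(-1/45246) = -1/211590023256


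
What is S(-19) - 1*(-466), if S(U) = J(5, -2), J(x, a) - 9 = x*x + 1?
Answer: 501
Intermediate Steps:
J(x, a) = 10 + x**2 (J(x, a) = 9 + (x*x + 1) = 9 + (x**2 + 1) = 9 + (1 + x**2) = 10 + x**2)
S(U) = 35 (S(U) = 10 + 5**2 = 10 + 25 = 35)
S(-19) - 1*(-466) = 35 - 1*(-466) = 35 + 466 = 501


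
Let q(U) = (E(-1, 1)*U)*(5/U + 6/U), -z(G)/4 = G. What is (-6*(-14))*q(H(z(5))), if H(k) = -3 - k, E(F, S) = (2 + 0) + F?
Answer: 924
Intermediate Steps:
E(F, S) = 2 + F
z(G) = -4*G
q(U) = 11 (q(U) = ((2 - 1)*U)*(5/U + 6/U) = (1*U)*(11/U) = U*(11/U) = 11)
(-6*(-14))*q(H(z(5))) = -6*(-14)*11 = 84*11 = 924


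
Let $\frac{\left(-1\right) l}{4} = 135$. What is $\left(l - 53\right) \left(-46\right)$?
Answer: $27278$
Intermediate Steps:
$l = -540$ ($l = \left(-4\right) 135 = -540$)
$\left(l - 53\right) \left(-46\right) = \left(-540 - 53\right) \left(-46\right) = \left(-593\right) \left(-46\right) = 27278$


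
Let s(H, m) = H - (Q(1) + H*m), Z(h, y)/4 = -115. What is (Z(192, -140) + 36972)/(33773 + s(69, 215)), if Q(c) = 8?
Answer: 36512/18999 ≈ 1.9218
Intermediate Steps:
Z(h, y) = -460 (Z(h, y) = 4*(-115) = -460)
s(H, m) = -8 + H - H*m (s(H, m) = H - (8 + H*m) = H + (-8 - H*m) = -8 + H - H*m)
(Z(192, -140) + 36972)/(33773 + s(69, 215)) = (-460 + 36972)/(33773 + (-8 + 69 - 1*69*215)) = 36512/(33773 + (-8 + 69 - 14835)) = 36512/(33773 - 14774) = 36512/18999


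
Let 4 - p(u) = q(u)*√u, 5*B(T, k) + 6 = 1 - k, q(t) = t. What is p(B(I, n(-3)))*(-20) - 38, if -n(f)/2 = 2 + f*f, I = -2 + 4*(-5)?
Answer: -118 + 68*√85/5 ≈ 7.3858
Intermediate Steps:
I = -22 (I = -2 - 20 = -22)
n(f) = -4 - 2*f² (n(f) = -2*(2 + f*f) = -2*(2 + f²) = -4 - 2*f²)
B(T, k) = -1 - k/5 (B(T, k) = -6/5 + (1 - k)/5 = -6/5 + (⅕ - k/5) = -1 - k/5)
p(u) = 4 - u^(3/2) (p(u) = 4 - u*√u = 4 - u^(3/2))
p(B(I, n(-3)))*(-20) - 38 = (4 - (-1 - (-4 - 2*(-3)²)/5)^(3/2))*(-20) - 38 = (4 - (-1 - (-4 - 2*9)/5)^(3/2))*(-20) - 38 = (4 - (-1 - (-4 - 18)/5)^(3/2))*(-20) - 38 = (4 - (-1 - ⅕*(-22))^(3/2))*(-20) - 38 = (4 - (-1 + 22/5)^(3/2))*(-20) - 38 = (4 - (17/5)^(3/2))*(-20) - 38 = (4 - 17*√85/25)*(-20) - 38 = (-80 + 68*√85/5) - 38 = -118 + 68*√85/5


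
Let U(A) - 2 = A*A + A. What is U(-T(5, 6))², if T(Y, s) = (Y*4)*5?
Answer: 98049604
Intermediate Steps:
T(Y, s) = 20*Y (T(Y, s) = (4*Y)*5 = 20*Y)
U(A) = 2 + A + A² (U(A) = 2 + (A*A + A) = 2 + (A² + A) = 2 + (A + A²) = 2 + A + A²)
U(-T(5, 6))² = (2 - 20*5 + (-20*5)²)² = (2 - 1*100 + (-1*100)²)² = (2 - 100 + (-100)²)² = (2 - 100 + 10000)² = 9902² = 98049604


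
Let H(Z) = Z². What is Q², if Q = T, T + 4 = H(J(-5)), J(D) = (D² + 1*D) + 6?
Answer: 451584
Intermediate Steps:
J(D) = 6 + D + D² (J(D) = (D² + D) + 6 = (D + D²) + 6 = 6 + D + D²)
T = 672 (T = -4 + (6 - 5 + (-5)²)² = -4 + (6 - 5 + 25)² = -4 + 26² = -4 + 676 = 672)
Q = 672
Q² = 672² = 451584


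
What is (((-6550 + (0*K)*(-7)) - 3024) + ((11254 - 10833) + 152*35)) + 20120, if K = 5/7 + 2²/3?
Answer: 16287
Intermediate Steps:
K = 43/21 (K = 5*(⅐) + 4*(⅓) = 5/7 + 4/3 = 43/21 ≈ 2.0476)
(((-6550 + (0*K)*(-7)) - 3024) + ((11254 - 10833) + 152*35)) + 20120 = (((-6550 + (0*(43/21))*(-7)) - 3024) + ((11254 - 10833) + 152*35)) + 20120 = (((-6550 + 0*(-7)) - 3024) + (421 + 5320)) + 20120 = (((-6550 + 0) - 3024) + 5741) + 20120 = ((-6550 - 3024) + 5741) + 20120 = (-9574 + 5741) + 20120 = -3833 + 20120 = 16287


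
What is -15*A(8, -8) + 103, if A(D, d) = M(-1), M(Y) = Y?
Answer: 118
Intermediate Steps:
A(D, d) = -1
-15*A(8, -8) + 103 = -15*(-1) + 103 = 15 + 103 = 118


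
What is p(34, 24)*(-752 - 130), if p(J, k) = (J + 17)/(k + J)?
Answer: -22491/29 ≈ -775.55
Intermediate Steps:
p(J, k) = (17 + J)/(J + k)
p(34, 24)*(-752 - 130) = ((17 + 34)/(34 + 24))*(-752 - 130) = (51/58)*(-882) = -22491/29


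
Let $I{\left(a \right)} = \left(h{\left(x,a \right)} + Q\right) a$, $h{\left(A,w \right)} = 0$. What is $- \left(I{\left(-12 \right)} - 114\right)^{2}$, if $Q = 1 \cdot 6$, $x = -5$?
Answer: $-34596$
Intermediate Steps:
$Q = 6$
$I{\left(a \right)} = 6 a$ ($I{\left(a \right)} = \left(0 + 6\right) a = 6 a$)
$- \left(I{\left(-12 \right)} - 114\right)^{2} = - \left(6 \left(-12\right) - 114\right)^{2} = - \left(-72 - 114\right)^{2} = - \left(-186\right)^{2} = \left(-1\right) 34596 = -34596$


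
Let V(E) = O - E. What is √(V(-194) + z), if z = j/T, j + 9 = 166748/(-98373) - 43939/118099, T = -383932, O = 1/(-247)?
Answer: √486512687821839415732389481852827894/50078431720087914 ≈ 13.928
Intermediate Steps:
O = -1/247 ≈ -0.0040486
j = -128574959642/11617752927 (j = -9 + (166748/(-98373) - 43939/118099) = -9 + (166748*(-1/98373) - 43939*1/118099) = -9 + (-166748/98373 - 43939/118099) = -9 - 24015183299/11617752927 = -128574959642/11617752927 ≈ -11.067)
V(E) = -1/247 - E
z = 64287479821/2230213558384482 (z = -128574959642/11617752927/(-383932) = -128574959642/11617752927*(-1/383932) = 64287479821/2230213558384482 ≈ 2.8826e-5)
√(V(-194) + z) = √((-1/247 - 1*(-194)) + 64287479821/2230213558384482) = √((-1/247 + 194) + 64287479821/2230213558384482) = √(47917/247 + 64287479821/2230213558384482) = √(106865158956116739781/550862748920967054) = √486512687821839415732389481852827894/50078431720087914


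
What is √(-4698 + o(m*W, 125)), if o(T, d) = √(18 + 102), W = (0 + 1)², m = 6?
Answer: √(-4698 + 2*√30) ≈ 68.462*I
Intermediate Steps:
W = 1 (W = 1² = 1)
o(T, d) = 2*√30 (o(T, d) = √120 = 2*√30)
√(-4698 + o(m*W, 125)) = √(-4698 + 2*√30)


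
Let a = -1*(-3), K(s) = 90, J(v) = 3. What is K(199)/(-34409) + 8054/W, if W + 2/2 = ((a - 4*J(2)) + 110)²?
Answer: 138106043/175485900 ≈ 0.78699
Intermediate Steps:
a = 3
W = 10200 (W = -1 + ((3 - 4*3) + 110)² = -1 + ((3 - 12) + 110)² = -1 + (-9 + 110)² = -1 + 101² = -1 + 10201 = 10200)
K(199)/(-34409) + 8054/W = 90/(-34409) + 8054/10200 = 90*(-1/34409) + 8054*(1/10200) = -90/34409 + 4027/5100 = 138106043/175485900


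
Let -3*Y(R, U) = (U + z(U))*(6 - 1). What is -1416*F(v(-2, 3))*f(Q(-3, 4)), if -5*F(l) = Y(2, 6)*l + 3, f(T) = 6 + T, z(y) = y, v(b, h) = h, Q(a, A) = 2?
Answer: -645696/5 ≈ -1.2914e+5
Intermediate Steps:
Y(R, U) = -10*U/3 (Y(R, U) = -(U + U)*(6 - 1)/3 = -2*U*5/3 = -10*U/3)
F(l) = -⅗ + 4*l (F(l) = -((-10/3*6)*l + 3)/5 = -(-20*l + 3)/5 = -(3 - 20*l)/5 = -⅗ + 4*l)
-1416*F(v(-2, 3))*f(Q(-3, 4)) = -1416*(-⅗ + 4*3)*(6 + 2) = -1416*(-⅗ + 12)*8 = -80712*8/5 = -1416*456/5 = -645696/5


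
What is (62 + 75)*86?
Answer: 11782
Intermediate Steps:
(62 + 75)*86 = 137*86 = 11782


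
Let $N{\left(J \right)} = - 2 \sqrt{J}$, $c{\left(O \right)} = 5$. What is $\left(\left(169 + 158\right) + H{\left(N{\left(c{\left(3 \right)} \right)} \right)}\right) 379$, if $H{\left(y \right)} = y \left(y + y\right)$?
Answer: $139093$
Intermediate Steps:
$H{\left(y \right)} = 2 y^{2}$ ($H{\left(y \right)} = y 2 y = 2 y^{2}$)
$\left(\left(169 + 158\right) + H{\left(N{\left(c{\left(3 \right)} \right)} \right)}\right) 379 = \left(\left(169 + 158\right) + 2 \left(- 2 \sqrt{5}\right)^{2}\right) 379 = \left(327 + 2 \cdot 20\right) 379 = \left(327 + 40\right) 379 = 367 \cdot 379 = 139093$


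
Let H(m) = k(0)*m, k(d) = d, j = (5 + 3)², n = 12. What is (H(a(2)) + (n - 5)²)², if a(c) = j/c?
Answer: 2401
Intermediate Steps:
j = 64 (j = 8² = 64)
a(c) = 64/c
H(m) = 0 (H(m) = 0*m = 0)
(H(a(2)) + (n - 5)²)² = (0 + (12 - 5)²)² = (0 + 7²)² = (0 + 49)² = 49² = 2401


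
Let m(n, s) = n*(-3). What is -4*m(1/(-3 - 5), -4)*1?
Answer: -3/2 ≈ -1.5000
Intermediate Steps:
m(n, s) = -3*n
-4*m(1/(-3 - 5), -4)*1 = -(-12)/(-3 - 5)*1 = -(-12)/(-8)*1 = -(-12)*(-1)/8*1 = -4*3/8*1 = -3/2*1 = -3/2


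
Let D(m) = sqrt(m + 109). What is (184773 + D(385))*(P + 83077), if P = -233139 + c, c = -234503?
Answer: -71057228745 - 384565*sqrt(494) ≈ -7.1066e+10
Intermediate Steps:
P = -467642 (P = -233139 - 234503 = -467642)
D(m) = sqrt(109 + m)
(184773 + D(385))*(P + 83077) = (184773 + sqrt(109 + 385))*(-467642 + 83077) = (184773 + sqrt(494))*(-384565) = -71057228745 - 384565*sqrt(494)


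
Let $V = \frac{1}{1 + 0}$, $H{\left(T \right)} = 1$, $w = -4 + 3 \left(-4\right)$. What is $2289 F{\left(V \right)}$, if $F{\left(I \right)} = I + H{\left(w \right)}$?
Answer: $4578$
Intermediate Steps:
$w = -16$ ($w = -4 - 12 = -16$)
$V = 1$ ($V = 1^{-1} = 1$)
$F{\left(I \right)} = 1 + I$ ($F{\left(I \right)} = I + 1 = 1 + I$)
$2289 F{\left(V \right)} = 2289 \left(1 + 1\right) = 2289 \cdot 2 = 4578$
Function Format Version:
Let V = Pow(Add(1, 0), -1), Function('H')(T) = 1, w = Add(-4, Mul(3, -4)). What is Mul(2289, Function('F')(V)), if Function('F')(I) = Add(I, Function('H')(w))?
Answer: 4578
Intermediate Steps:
w = -16 (w = Add(-4, -12) = -16)
V = 1 (V = Pow(1, -1) = 1)
Function('F')(I) = Add(1, I) (Function('F')(I) = Add(I, 1) = Add(1, I))
Mul(2289, Function('F')(V)) = Mul(2289, Add(1, 1)) = Mul(2289, 2) = 4578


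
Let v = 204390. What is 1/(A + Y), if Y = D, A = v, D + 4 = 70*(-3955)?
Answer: -1/72464 ≈ -1.3800e-5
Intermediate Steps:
D = -276854 (D = -4 + 70*(-3955) = -4 - 276850 = -276854)
A = 204390
Y = -276854
1/(A + Y) = 1/(204390 - 276854) = 1/(-72464) = -1/72464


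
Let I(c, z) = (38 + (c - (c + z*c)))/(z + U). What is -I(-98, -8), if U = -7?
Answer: -746/15 ≈ -49.733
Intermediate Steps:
I(c, z) = (38 - c*z)/(-7 + z) (I(c, z) = (38 + (c - (c + z*c)))/(z - 7) = (38 + (c - (c + c*z)))/(-7 + z) = (38 + (c + (-c - c*z)))/(-7 + z) = (38 - c*z)/(-7 + z))
-I(-98, -8) = -(38 - 1*(-98)*(-8))/(-7 - 8) = -(38 - 784)/(-15) = -(-1)*(-746)/15 = -1*746/15 = -746/15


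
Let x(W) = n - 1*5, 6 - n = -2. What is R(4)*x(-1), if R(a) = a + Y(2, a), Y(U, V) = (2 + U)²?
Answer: 60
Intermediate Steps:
n = 8 (n = 6 - 1*(-2) = 6 + 2 = 8)
x(W) = 3 (x(W) = 8 - 1*5 = 8 - 5 = 3)
R(a) = 16 + a (R(a) = a + (2 + 2)² = a + 4² = a + 16 = 16 + a)
R(4)*x(-1) = (16 + 4)*3 = 20*3 = 60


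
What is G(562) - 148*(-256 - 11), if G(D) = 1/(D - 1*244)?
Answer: 12566089/318 ≈ 39516.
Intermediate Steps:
G(D) = 1/(-244 + D) (G(D) = 1/(D - 244) = 1/(-244 + D))
G(562) - 148*(-256 - 11) = 1/(-244 + 562) - 148*(-256 - 11) = 1/318 - 148*(-267) = 1/318 - 1*(-39516) = 1/318 + 39516 = 12566089/318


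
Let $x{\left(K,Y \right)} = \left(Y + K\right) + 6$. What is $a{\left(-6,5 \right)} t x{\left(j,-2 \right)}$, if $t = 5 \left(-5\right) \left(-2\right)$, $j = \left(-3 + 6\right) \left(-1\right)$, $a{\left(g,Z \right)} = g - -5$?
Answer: $-50$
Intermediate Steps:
$a{\left(g,Z \right)} = 5 + g$ ($a{\left(g,Z \right)} = g + 5 = 5 + g$)
$j = -3$ ($j = 3 \left(-1\right) = -3$)
$x{\left(K,Y \right)} = 6 + K + Y$ ($x{\left(K,Y \right)} = \left(K + Y\right) + 6 = 6 + K + Y$)
$t = 50$ ($t = \left(-25\right) \left(-2\right) = 50$)
$a{\left(-6,5 \right)} t x{\left(j,-2 \right)} = \left(5 - 6\right) 50 \left(6 - 3 - 2\right) = \left(-1\right) 50 \cdot 1 = \left(-50\right) 1 = -50$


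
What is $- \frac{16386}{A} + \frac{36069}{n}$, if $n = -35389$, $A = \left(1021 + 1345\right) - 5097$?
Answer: $\frac{176265}{35389} \approx 4.9808$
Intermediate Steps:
$A = -2731$ ($A = 2366 - 5097 = -2731$)
$- \frac{16386}{A} + \frac{36069}{n} = - \frac{16386}{-2731} + \frac{36069}{-35389} = \left(-16386\right) \left(- \frac{1}{2731}\right) + 36069 \left(- \frac{1}{35389}\right) = 6 - \frac{36069}{35389} = \frac{176265}{35389}$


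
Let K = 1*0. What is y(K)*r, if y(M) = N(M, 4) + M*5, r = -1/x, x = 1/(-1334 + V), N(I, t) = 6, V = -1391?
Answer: 16350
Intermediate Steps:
K = 0
x = -1/2725 (x = 1/(-1334 - 1391) = 1/(-2725) = -1/2725 ≈ -0.00036697)
r = 2725 (r = -1/(-1/2725) = -1*(-2725) = 2725)
y(M) = 6 + 5*M (y(M) = 6 + M*5 = 6 + 5*M)
y(K)*r = (6 + 5*0)*2725 = (6 + 0)*2725 = 6*2725 = 16350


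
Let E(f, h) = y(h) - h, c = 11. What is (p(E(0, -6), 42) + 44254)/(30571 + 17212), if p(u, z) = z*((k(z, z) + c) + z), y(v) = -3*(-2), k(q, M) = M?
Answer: 48244/47783 ≈ 1.0096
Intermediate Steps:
y(v) = 6
E(f, h) = 6 - h
p(u, z) = z*(11 + 2*z) (p(u, z) = z*((z + 11) + z) = z*((11 + z) + z) = z*(11 + 2*z))
(p(E(0, -6), 42) + 44254)/(30571 + 17212) = (42*(11 + 2*42) + 44254)/(30571 + 17212) = (42*(11 + 84) + 44254)/47783 = (42*95 + 44254)*(1/47783) = (3990 + 44254)*(1/47783) = 48244*(1/47783) = 48244/47783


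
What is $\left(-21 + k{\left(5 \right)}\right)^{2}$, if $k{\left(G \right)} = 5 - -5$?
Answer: $121$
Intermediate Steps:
$k{\left(G \right)} = 10$ ($k{\left(G \right)} = 5 + 5 = 10$)
$\left(-21 + k{\left(5 \right)}\right)^{2} = \left(-21 + 10\right)^{2} = \left(-11\right)^{2} = 121$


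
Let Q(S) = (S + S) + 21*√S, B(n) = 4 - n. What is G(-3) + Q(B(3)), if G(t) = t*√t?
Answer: 23 - 3*I*√3 ≈ 23.0 - 5.1962*I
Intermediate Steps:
G(t) = t^(3/2)
Q(S) = 2*S + 21*√S
G(-3) + Q(B(3)) = (-3)^(3/2) + (2*(4 - 1*3) + 21*√(4 - 1*3)) = -3*I*√3 + (2*(4 - 3) + 21*√(4 - 3)) = -3*I*√3 + (2*1 + 21*√1) = -3*I*√3 + (2 + 21*1) = -3*I*√3 + (2 + 21) = -3*I*√3 + 23 = 23 - 3*I*√3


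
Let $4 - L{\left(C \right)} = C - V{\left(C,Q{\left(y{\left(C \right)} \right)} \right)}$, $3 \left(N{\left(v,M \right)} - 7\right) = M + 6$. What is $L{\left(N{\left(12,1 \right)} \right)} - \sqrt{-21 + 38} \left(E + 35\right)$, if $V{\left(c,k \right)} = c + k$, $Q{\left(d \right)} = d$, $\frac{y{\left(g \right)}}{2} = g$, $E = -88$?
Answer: $\frac{68}{3} + 53 \sqrt{17} \approx 241.19$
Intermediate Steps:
$y{\left(g \right)} = 2 g$
$N{\left(v,M \right)} = 9 + \frac{M}{3}$ ($N{\left(v,M \right)} = 7 + \frac{M + 6}{3} = 7 + \frac{6 + M}{3} = 7 + \left(2 + \frac{M}{3}\right) = 9 + \frac{M}{3}$)
$L{\left(C \right)} = 4 + 2 C$ ($L{\left(C \right)} = 4 - \left(C - \left(C + 2 C\right)\right) = 4 - \left(C - 3 C\right) = 4 - - 2 C = 4 + 2 C$)
$L{\left(N{\left(12,1 \right)} \right)} - \sqrt{-21 + 38} \left(E + 35\right) = \left(4 + 2 \left(9 + \frac{1}{3} \cdot 1\right)\right) - \sqrt{-21 + 38} \left(-88 + 35\right) = \left(4 + 2 \left(9 + \frac{1}{3}\right)\right) - \sqrt{17} \left(-53\right) = \left(4 + 2 \cdot \frac{28}{3}\right) - - 53 \sqrt{17} = \left(4 + \frac{56}{3}\right) + 53 \sqrt{17} = \frac{68}{3} + 53 \sqrt{17}$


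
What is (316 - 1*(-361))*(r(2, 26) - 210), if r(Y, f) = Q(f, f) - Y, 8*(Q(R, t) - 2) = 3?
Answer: -1135329/8 ≈ -1.4192e+5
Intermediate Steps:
Q(R, t) = 19/8 (Q(R, t) = 2 + (1/8)*3 = 2 + 3/8 = 19/8)
r(Y, f) = 19/8 - Y
(316 - 1*(-361))*(r(2, 26) - 210) = (316 - 1*(-361))*((19/8 - 1*2) - 210) = (316 + 361)*((19/8 - 2) - 210) = 677*(3/8 - 210) = 677*(-1677/8) = -1135329/8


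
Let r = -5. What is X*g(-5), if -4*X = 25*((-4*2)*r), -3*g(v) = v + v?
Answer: -2500/3 ≈ -833.33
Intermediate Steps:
g(v) = -2*v/3 (g(v) = -(v + v)/3 = -2*v/3)
X = -250 (X = -25*-4*2*(-5)/4 = -25*(-8*(-5))/4 = -25*40/4 = -¼*1000 = -250)
X*g(-5) = -(-500)*(-5)/3 = -250*10/3 = -2500/3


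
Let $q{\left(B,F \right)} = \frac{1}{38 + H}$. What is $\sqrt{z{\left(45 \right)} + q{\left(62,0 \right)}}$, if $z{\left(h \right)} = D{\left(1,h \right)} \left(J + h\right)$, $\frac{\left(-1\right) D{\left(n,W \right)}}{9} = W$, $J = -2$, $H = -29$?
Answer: $\frac{i \sqrt{156734}}{3} \approx 131.97 i$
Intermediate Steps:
$D{\left(n,W \right)} = - 9 W$
$z{\left(h \right)} = - 9 h \left(-2 + h\right)$
$q{\left(B,F \right)} = \frac{1}{9}$ ($q{\left(B,F \right)} = \frac{1}{38 - 29} = \frac{1}{9}$)
$\sqrt{z{\left(45 \right)} + q{\left(62,0 \right)}} = \sqrt{9 \cdot 45 \left(2 - 45\right) + \frac{1}{9}} = \sqrt{9 \cdot 45 \left(-43\right) + \frac{1}{9}} = \sqrt{-17415 + \frac{1}{9}} = \sqrt{- \frac{156734}{9}} = \frac{i \sqrt{156734}}{3}$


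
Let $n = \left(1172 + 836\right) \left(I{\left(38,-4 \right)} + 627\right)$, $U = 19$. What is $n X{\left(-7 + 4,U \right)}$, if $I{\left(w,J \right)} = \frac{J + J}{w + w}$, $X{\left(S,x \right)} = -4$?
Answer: $- \frac{95669152}{19} \approx -5.0352 \cdot 10^{6}$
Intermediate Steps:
$I{\left(w,J \right)} = \frac{J}{w}$ ($I{\left(w,J \right)} = \frac{2 J}{2 w} = 2 J \frac{1}{2 w} = \frac{J}{w}$)
$n = \frac{23917288}{19}$ ($n = \left(1172 + 836\right) \left(- \frac{4}{38} + 627\right) = 2008 \left(\left(-4\right) \frac{1}{38} + 627\right) = 2008 \left(- \frac{2}{19} + 627\right) = 2008 \cdot \frac{11911}{19} = \frac{23917288}{19} \approx 1.2588 \cdot 10^{6}$)
$n X{\left(-7 + 4,U \right)} = \frac{23917288}{19} \left(-4\right) = - \frac{95669152}{19}$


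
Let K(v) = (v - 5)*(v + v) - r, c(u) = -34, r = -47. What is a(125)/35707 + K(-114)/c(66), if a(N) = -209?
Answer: -970487659/1214038 ≈ -799.39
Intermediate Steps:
K(v) = 47 + 2*v*(-5 + v) (K(v) = (v - 5)*(v + v) - 1*(-47) = (-5 + v)*(2*v) + 47 = 2*v*(-5 + v) + 47 = 47 + 2*v*(-5 + v))
a(125)/35707 + K(-114)/c(66) = -209/35707 + (47 - 10*(-114) + 2*(-114)²)/(-34) = -209*1/35707 + (47 + 1140 + 2*12996)*(-1/34) = -209/35707 + (47 + 1140 + 25992)*(-1/34) = -209/35707 + 27179*(-1/34) = -209/35707 - 27179/34 = -970487659/1214038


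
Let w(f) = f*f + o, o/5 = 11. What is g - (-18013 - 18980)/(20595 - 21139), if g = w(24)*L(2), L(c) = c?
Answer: 649535/544 ≈ 1194.0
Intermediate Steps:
o = 55 (o = 5*11 = 55)
w(f) = 55 + f² (w(f) = f*f + 55 = f² + 55 = 55 + f²)
g = 1262 (g = (55 + 24²)*2 = (55 + 576)*2 = 631*2 = 1262)
g - (-18013 - 18980)/(20595 - 21139) = 1262 - (-18013 - 18980)/(20595 - 21139) = 1262 - (-36993)/(-544) = 1262 - (-36993)*(-1)/544 = 1262 - 1*36993/544 = 1262 - 36993/544 = 649535/544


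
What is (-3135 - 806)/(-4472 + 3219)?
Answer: 563/179 ≈ 3.1453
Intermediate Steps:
(-3135 - 806)/(-4472 + 3219) = -3941/(-1253) = -3941*(-1/1253) = 563/179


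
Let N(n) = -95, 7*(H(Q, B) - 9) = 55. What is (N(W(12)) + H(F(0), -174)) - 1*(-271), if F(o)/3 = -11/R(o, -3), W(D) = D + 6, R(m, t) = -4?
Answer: 1350/7 ≈ 192.86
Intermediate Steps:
W(D) = 6 + D
F(o) = 33/4 (F(o) = 3*(-11/(-4)) = 3*(-11*(-1/4)) = 3*(11/4) = 33/4)
H(Q, B) = 118/7 (H(Q, B) = 9 + (1/7)*55 = 9 + 55/7 = 118/7)
(N(W(12)) + H(F(0), -174)) - 1*(-271) = (-95 + 118/7) - 1*(-271) = -547/7 + 271 = 1350/7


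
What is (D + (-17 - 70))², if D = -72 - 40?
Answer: 39601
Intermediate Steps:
D = -112
(D + (-17 - 70))² = (-112 + (-17 - 70))² = (-112 - 87)² = (-199)² = 39601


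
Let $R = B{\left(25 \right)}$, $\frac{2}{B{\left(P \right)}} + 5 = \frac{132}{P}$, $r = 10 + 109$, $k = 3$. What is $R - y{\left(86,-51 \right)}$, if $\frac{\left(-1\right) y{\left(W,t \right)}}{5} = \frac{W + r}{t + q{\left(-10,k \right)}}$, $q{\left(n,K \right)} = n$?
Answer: $- \frac{4125}{427} \approx -9.6604$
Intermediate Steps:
$r = 119$
$y{\left(W,t \right)} = - \frac{5 \left(119 + W\right)}{-10 + t}$ ($y{\left(W,t \right)} = - 5 \frac{W + 119}{t - 10} = - 5 \frac{119 + W}{-10 + t} = - \frac{5 \left(119 + W\right)}{-10 + t}$)
$B{\left(P \right)} = \frac{2}{-5 + \frac{132}{P}}$
$R = \frac{50}{7}$ ($R = \left(-2\right) 25 \frac{1}{-132 + 5 \cdot 25} = \left(-2\right) 25 \frac{1}{-132 + 125} = \left(-2\right) 25 \frac{1}{-7} = \left(-2\right) 25 \left(- \frac{1}{7}\right) = \frac{50}{7} \approx 7.1429$)
$R - y{\left(86,-51 \right)} = \frac{50}{7} - \frac{5 \left(-119 - 86\right)}{-10 - 51} = \frac{50}{7} - \frac{5 \left(-119 - 86\right)}{-61} = \frac{50}{7} - 5 \left(- \frac{1}{61}\right) \left(-205\right) = \frac{50}{7} - \frac{1025}{61} = - \frac{4125}{427}$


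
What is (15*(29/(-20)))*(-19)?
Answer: 1653/4 ≈ 413.25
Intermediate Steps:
(15*(29/(-20)))*(-19) = (15*(29*(-1/20)))*(-19) = (15*(-29/20))*(-19) = -87/4*(-19) = 1653/4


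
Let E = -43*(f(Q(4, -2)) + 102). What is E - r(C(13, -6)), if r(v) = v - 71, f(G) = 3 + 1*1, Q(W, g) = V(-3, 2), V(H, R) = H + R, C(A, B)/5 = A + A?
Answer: -4617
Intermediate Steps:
C(A, B) = 10*A (C(A, B) = 5*(A + A) = 5*(2*A) = 10*A)
Q(W, g) = -1 (Q(W, g) = -3 + 2 = -1)
f(G) = 4 (f(G) = 3 + 1 = 4)
r(v) = -71 + v
E = -4558 (E = -43*(4 + 102) = -43*106 = -4558)
E - r(C(13, -6)) = -4558 - (-71 + 10*13) = -4558 - (-71 + 130) = -4558 - 1*59 = -4558 - 59 = -4617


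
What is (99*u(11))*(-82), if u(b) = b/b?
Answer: -8118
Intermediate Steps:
u(b) = 1
(99*u(11))*(-82) = (99*1)*(-82) = 99*(-82) = -8118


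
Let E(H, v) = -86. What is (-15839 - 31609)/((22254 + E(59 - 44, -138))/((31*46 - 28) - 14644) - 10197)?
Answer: 314248104/67545815 ≈ 4.6524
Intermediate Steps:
(-15839 - 31609)/((22254 + E(59 - 44, -138))/((31*46 - 28) - 14644) - 10197) = (-15839 - 31609)/((22254 - 86)/((31*46 - 28) - 14644) - 10197) = -47448/(22168/((1426 - 28) - 14644) - 10197) = -47448/(22168/(1398 - 14644) - 10197) = -47448/(22168/(-13246) - 10197) = -47448/(22168*(-1/13246) - 10197) = -47448/(-11084/6623 - 10197) = -47448/(-67545815/6623) = -47448*(-6623/67545815) = 314248104/67545815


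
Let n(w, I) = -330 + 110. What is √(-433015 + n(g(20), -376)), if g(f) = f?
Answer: I*√433235 ≈ 658.21*I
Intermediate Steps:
n(w, I) = -220
√(-433015 + n(g(20), -376)) = √(-433015 - 220) = √(-433235) = I*√433235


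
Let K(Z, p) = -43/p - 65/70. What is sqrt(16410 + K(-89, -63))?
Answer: sqrt(28946806)/42 ≈ 128.10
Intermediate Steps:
K(Z, p) = -13/14 - 43/p (K(Z, p) = -43/p - 65*1/70 = -43/p - 13/14 = -13/14 - 43/p)
sqrt(16410 + K(-89, -63)) = sqrt(16410 + (-13/14 - 43/(-63))) = sqrt(16410 + (-13/14 - 43*(-1/63))) = sqrt(16410 + (-13/14 + 43/63)) = sqrt(16410 - 31/126) = sqrt(2067629/126) = sqrt(28946806)/42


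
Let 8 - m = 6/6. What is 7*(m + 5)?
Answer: 84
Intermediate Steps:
m = 7 (m = 8 - 6/6 = 8 - 1*1 = 8 - 1 = 7)
7*(m + 5) = 7*(7 + 5) = 7*12 = 84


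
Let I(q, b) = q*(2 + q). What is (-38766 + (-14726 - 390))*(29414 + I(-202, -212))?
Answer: -3761717948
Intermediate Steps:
(-38766 + (-14726 - 390))*(29414 + I(-202, -212)) = (-38766 + (-14726 - 390))*(29414 - 202*(2 - 202)) = (-38766 - 15116)*(29414 - 202*(-200)) = -53882*(29414 + 40400) = -53882*69814 = -3761717948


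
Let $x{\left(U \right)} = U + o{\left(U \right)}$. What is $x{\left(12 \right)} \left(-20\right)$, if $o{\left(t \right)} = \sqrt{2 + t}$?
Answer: $-240 - 20 \sqrt{14} \approx -314.83$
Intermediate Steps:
$x{\left(U \right)} = U + \sqrt{2 + U}$
$x{\left(12 \right)} \left(-20\right) = \left(12 + \sqrt{2 + 12}\right) \left(-20\right) = \left(12 + \sqrt{14}\right) \left(-20\right) = -240 - 20 \sqrt{14}$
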